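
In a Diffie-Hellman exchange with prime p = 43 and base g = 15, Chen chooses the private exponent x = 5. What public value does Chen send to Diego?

38

Public value = 15^5 mod 43.
15^1 ≡ 15 (mod 43)
15^2 = (15^1)^2 ≡ 15^2 = 225 ≡ 10 (mod 43)
15^4 = (15^2)^2 ≡ 10^2 = 100 ≡ 14 (mod 43)
15^5 = 15^4 · 15^1 ≡ 14 · 15 ≡ 38 (mod 43).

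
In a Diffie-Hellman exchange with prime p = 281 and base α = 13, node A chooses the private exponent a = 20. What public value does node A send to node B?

32

Public value = 13^20 mod 281.
13^1 ≡ 13 (mod 281)
13^2 = (13^1)^2 ≡ 13^2 = 169 ≡ 169 (mod 281)
13^4 = (13^2)^2 ≡ 169^2 = 28561 ≡ 180 (mod 281)
13^8 = (13^4)^2 ≡ 180^2 = 32400 ≡ 85 (mod 281)
13^16 = (13^8)^2 ≡ 85^2 = 7225 ≡ 200 (mod 281)
13^20 = 13^16 · 13^4 ≡ 200 · 180 ≡ 32 (mod 281).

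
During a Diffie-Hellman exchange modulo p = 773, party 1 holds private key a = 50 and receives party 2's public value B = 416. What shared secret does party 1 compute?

422

Shared key K = 416^50 mod 773.
416^1 ≡ 416 (mod 773)
416^2 = (416^1)^2 ≡ 416^2 = 173056 ≡ 677 (mod 773)
416^4 = (416^2)^2 ≡ 677^2 = 458329 ≡ 713 (mod 773)
416^8 = (416^4)^2 ≡ 713^2 = 508369 ≡ 508 (mod 773)
416^16 = (416^8)^2 ≡ 508^2 = 258064 ≡ 655 (mod 773)
416^32 = (416^16)^2 ≡ 655^2 = 429025 ≡ 10 (mod 773)
416^50 = 416^32 · 416^16 · 416^2 ≡ 10 · 655 · 677 ≡ 422 (mod 773).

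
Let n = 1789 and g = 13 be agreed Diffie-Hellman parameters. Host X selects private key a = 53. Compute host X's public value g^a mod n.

208

Public value = 13^53 mod 1789.
13^1 ≡ 13 (mod 1789)
13^2 = (13^1)^2 ≡ 13^2 = 169 ≡ 169 (mod 1789)
13^4 = (13^2)^2 ≡ 169^2 = 28561 ≡ 1726 (mod 1789)
13^8 = (13^4)^2 ≡ 1726^2 = 2979076 ≡ 391 (mod 1789)
13^16 = (13^8)^2 ≡ 391^2 = 152881 ≡ 816 (mod 1789)
13^32 = (13^16)^2 ≡ 816^2 = 665856 ≡ 348 (mod 1789)
13^53 = 13^32 · 13^16 · 13^4 · 13^1 ≡ 348 · 816 · 1726 · 13 ≡ 208 (mod 1789).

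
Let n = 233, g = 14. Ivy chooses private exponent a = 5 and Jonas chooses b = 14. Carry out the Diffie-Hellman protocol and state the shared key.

157

Jonas sends B = g^b mod n = 14^14 mod 233.
14^1 ≡ 14 (mod 233)
14^2 = (14^1)^2 ≡ 14^2 = 196 ≡ 196 (mod 233)
14^4 = (14^2)^2 ≡ 196^2 = 38416 ≡ 204 (mod 233)
14^8 = (14^4)^2 ≡ 204^2 = 41616 ≡ 142 (mod 233)
14^14 = 14^8 · 14^4 · 14^2 ≡ 142 · 204 · 196 ≡ 217 (mod 233).
So B = 217. Ivy then computes K = B^a mod n = 217^5 mod 233.
217^1 ≡ 217 (mod 233)
217^2 = (217^1)^2 ≡ 217^2 = 47089 ≡ 23 (mod 233)
217^4 = (217^2)^2 ≡ 23^2 = 529 ≡ 63 (mod 233)
217^5 = 217^4 · 217^1 ≡ 63 · 217 ≡ 157 (mod 233).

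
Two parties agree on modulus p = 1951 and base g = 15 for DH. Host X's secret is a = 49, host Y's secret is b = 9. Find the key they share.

22

Host Y sends B = g^b mod p = 15^9 mod 1951.
15^1 ≡ 15 (mod 1951)
15^2 = (15^1)^2 ≡ 15^2 = 225 ≡ 225 (mod 1951)
15^4 = (15^2)^2 ≡ 225^2 = 50625 ≡ 1850 (mod 1951)
15^8 = (15^4)^2 ≡ 1850^2 = 3422500 ≡ 446 (mod 1951)
15^9 = 15^8 · 15^1 ≡ 446 · 15 ≡ 837 (mod 1951).
So B = 837. Host X then computes K = B^a mod p = 837^49 mod 1951.
837^1 ≡ 837 (mod 1951)
837^2 = (837^1)^2 ≡ 837^2 = 700569 ≡ 160 (mod 1951)
837^4 = (837^2)^2 ≡ 160^2 = 25600 ≡ 237 (mod 1951)
837^8 = (837^4)^2 ≡ 237^2 = 56169 ≡ 1541 (mod 1951)
837^16 = (837^8)^2 ≡ 1541^2 = 2374681 ≡ 314 (mod 1951)
837^32 = (837^16)^2 ≡ 314^2 = 98596 ≡ 1046 (mod 1951)
837^49 = 837^32 · 837^16 · 837^1 ≡ 1046 · 314 · 837 ≡ 22 (mod 1951).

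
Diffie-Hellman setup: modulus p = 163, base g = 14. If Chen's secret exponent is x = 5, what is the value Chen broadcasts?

Public value = 14^5 mod 163.
14^1 ≡ 14 (mod 163)
14^2 = (14^1)^2 ≡ 14^2 = 196 ≡ 33 (mod 163)
14^4 = (14^2)^2 ≡ 33^2 = 1089 ≡ 111 (mod 163)
14^5 = 14^4 · 14^1 ≡ 111 · 14 ≡ 87 (mod 163).

87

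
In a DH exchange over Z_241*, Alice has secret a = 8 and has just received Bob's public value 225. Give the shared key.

Shared key K = 225^8 mod 241.
225^1 ≡ 225 (mod 241)
225^2 = (225^1)^2 ≡ 225^2 = 50625 ≡ 15 (mod 241)
225^4 = (225^2)^2 ≡ 15^2 = 225 ≡ 225 (mod 241)
225^8 = (225^4)^2 ≡ 225^2 = 50625 ≡ 15 (mod 241)

15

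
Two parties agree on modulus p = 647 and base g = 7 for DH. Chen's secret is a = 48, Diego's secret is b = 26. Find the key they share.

576

Chen sends A = g^a mod p = 7^48 mod 647.
7^1 ≡ 7 (mod 647)
7^2 = (7^1)^2 ≡ 7^2 = 49 ≡ 49 (mod 647)
7^4 = (7^2)^2 ≡ 49^2 = 2401 ≡ 460 (mod 647)
7^8 = (7^4)^2 ≡ 460^2 = 211600 ≡ 31 (mod 647)
7^16 = (7^8)^2 ≡ 31^2 = 961 ≡ 314 (mod 647)
7^32 = (7^16)^2 ≡ 314^2 = 98596 ≡ 252 (mod 647)
7^48 = 7^32 · 7^16 ≡ 252 · 314 ≡ 194 (mod 647).
So A = 194. Diego then computes K = A^b mod p = 194^26 mod 647.
194^1 ≡ 194 (mod 647)
194^2 = (194^1)^2 ≡ 194^2 = 37636 ≡ 110 (mod 647)
194^4 = (194^2)^2 ≡ 110^2 = 12100 ≡ 454 (mod 647)
194^8 = (194^4)^2 ≡ 454^2 = 206116 ≡ 370 (mod 647)
194^16 = (194^8)^2 ≡ 370^2 = 136900 ≡ 383 (mod 647)
194^26 = 194^16 · 194^8 · 194^2 ≡ 383 · 370 · 110 ≡ 576 (mod 647).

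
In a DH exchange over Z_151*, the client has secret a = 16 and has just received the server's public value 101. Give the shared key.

Shared key K = 101^16 mod 151.
101^1 ≡ 101 (mod 151)
101^2 = (101^1)^2 ≡ 101^2 = 10201 ≡ 84 (mod 151)
101^4 = (101^2)^2 ≡ 84^2 = 7056 ≡ 110 (mod 151)
101^8 = (101^4)^2 ≡ 110^2 = 12100 ≡ 20 (mod 151)
101^16 = (101^8)^2 ≡ 20^2 = 400 ≡ 98 (mod 151)

98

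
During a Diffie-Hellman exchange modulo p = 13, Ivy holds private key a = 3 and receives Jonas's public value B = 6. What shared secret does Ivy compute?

8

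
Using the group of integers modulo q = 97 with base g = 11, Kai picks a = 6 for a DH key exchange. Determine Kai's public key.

Public value = 11^6 mod 97.
11^1 ≡ 11 (mod 97)
11^2 = (11^1)^2 ≡ 11^2 = 121 ≡ 24 (mod 97)
11^4 = (11^2)^2 ≡ 24^2 = 576 ≡ 91 (mod 97)
11^6 = 11^4 · 11^2 ≡ 91 · 24 ≡ 50 (mod 97).

50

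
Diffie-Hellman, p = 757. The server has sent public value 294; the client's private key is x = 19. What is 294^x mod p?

50

Shared key K = 294^19 mod 757.
294^1 ≡ 294 (mod 757)
294^2 = (294^1)^2 ≡ 294^2 = 86436 ≡ 138 (mod 757)
294^4 = (294^2)^2 ≡ 138^2 = 19044 ≡ 119 (mod 757)
294^8 = (294^4)^2 ≡ 119^2 = 14161 ≡ 535 (mod 757)
294^16 = (294^8)^2 ≡ 535^2 = 286225 ≡ 79 (mod 757)
294^19 = 294^16 · 294^2 · 294^1 ≡ 79 · 138 · 294 ≡ 50 (mod 757).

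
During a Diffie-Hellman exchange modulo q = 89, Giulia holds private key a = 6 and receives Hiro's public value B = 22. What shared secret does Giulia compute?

45

Shared key K = 22^6 mod 89.
22^1 ≡ 22 (mod 89)
22^2 = (22^1)^2 ≡ 22^2 = 484 ≡ 39 (mod 89)
22^4 = (22^2)^2 ≡ 39^2 = 1521 ≡ 8 (mod 89)
22^6 = 22^4 · 22^2 ≡ 8 · 39 ≡ 45 (mod 89).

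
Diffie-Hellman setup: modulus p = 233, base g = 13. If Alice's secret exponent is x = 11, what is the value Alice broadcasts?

207

Public value = 13^11 mod 233.
13^1 ≡ 13 (mod 233)
13^2 = (13^1)^2 ≡ 13^2 = 169 ≡ 169 (mod 233)
13^4 = (13^2)^2 ≡ 169^2 = 28561 ≡ 135 (mod 233)
13^8 = (13^4)^2 ≡ 135^2 = 18225 ≡ 51 (mod 233)
13^11 = 13^8 · 13^2 · 13^1 ≡ 51 · 169 · 13 ≡ 207 (mod 233).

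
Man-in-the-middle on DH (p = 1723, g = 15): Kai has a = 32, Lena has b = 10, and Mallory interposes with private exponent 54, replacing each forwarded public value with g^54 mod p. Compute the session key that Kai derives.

1595

Kai receives Mallory's public value M = 15^54 mod 1723 instead of the honest one.
15^1 ≡ 15 (mod 1723)
15^2 = (15^1)^2 ≡ 15^2 = 225 ≡ 225 (mod 1723)
15^4 = (15^2)^2 ≡ 225^2 = 50625 ≡ 658 (mod 1723)
15^8 = (15^4)^2 ≡ 658^2 = 432964 ≡ 491 (mod 1723)
15^16 = (15^8)^2 ≡ 491^2 = 241081 ≡ 1584 (mod 1723)
15^32 = (15^16)^2 ≡ 1584^2 = 2509056 ≡ 368 (mod 1723)
15^54 = 15^32 · 15^16 · 15^4 · 15^2 ≡ 368 · 1584 · 658 · 225 ≡ 56 (mod 1723).
So M = 56. Kai computes K = M^32 mod 1723.
56^1 ≡ 56 (mod 1723)
56^2 = (56^1)^2 ≡ 56^2 = 3136 ≡ 1413 (mod 1723)
56^4 = (56^2)^2 ≡ 1413^2 = 1996569 ≡ 1335 (mod 1723)
56^8 = (56^4)^2 ≡ 1335^2 = 1782225 ≡ 643 (mod 1723)
56^16 = (56^8)^2 ≡ 643^2 = 413449 ≡ 1652 (mod 1723)
56^32 = (56^16)^2 ≡ 1652^2 = 2729104 ≡ 1595 (mod 1723)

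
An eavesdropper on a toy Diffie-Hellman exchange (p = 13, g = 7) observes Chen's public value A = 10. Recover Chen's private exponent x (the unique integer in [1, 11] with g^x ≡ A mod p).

Try successive powers of 7 modulo 13:
7^1 ≡ 7
7^2 ≡ 10
Found: x = 2.

2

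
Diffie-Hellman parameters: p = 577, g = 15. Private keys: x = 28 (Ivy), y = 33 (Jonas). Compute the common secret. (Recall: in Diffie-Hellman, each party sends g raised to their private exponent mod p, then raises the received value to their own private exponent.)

Ivy sends A = g^x mod p = 15^28 mod 577.
15^1 ≡ 15 (mod 577)
15^2 = (15^1)^2 ≡ 15^2 = 225 ≡ 225 (mod 577)
15^4 = (15^2)^2 ≡ 225^2 = 50625 ≡ 426 (mod 577)
15^8 = (15^4)^2 ≡ 426^2 = 181476 ≡ 298 (mod 577)
15^16 = (15^8)^2 ≡ 298^2 = 88804 ≡ 523 (mod 577)
15^28 = 15^16 · 15^8 · 15^4 ≡ 523 · 298 · 426 ≡ 145 (mod 577).
So A = 145. Jonas then computes K = A^y mod p = 145^33 mod 577.
145^1 ≡ 145 (mod 577)
145^2 = (145^1)^2 ≡ 145^2 = 21025 ≡ 253 (mod 577)
145^4 = (145^2)^2 ≡ 253^2 = 64009 ≡ 539 (mod 577)
145^8 = (145^4)^2 ≡ 539^2 = 290521 ≡ 290 (mod 577)
145^16 = (145^8)^2 ≡ 290^2 = 84100 ≡ 435 (mod 577)
145^32 = (145^16)^2 ≡ 435^2 = 189225 ≡ 546 (mod 577)
145^33 = 145^32 · 145^1 ≡ 546 · 145 ≡ 121 (mod 577).

121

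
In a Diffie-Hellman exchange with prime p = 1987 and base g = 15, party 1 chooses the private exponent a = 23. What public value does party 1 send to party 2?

Public value = 15^23 mod 1987.
15^1 ≡ 15 (mod 1987)
15^2 = (15^1)^2 ≡ 15^2 = 225 ≡ 225 (mod 1987)
15^4 = (15^2)^2 ≡ 225^2 = 50625 ≡ 950 (mod 1987)
15^8 = (15^4)^2 ≡ 950^2 = 902500 ≡ 402 (mod 1987)
15^16 = (15^8)^2 ≡ 402^2 = 161604 ≡ 657 (mod 1987)
15^23 = 15^16 · 15^4 · 15^2 · 15^1 ≡ 657 · 950 · 225 · 15 ≡ 122 (mod 1987).

122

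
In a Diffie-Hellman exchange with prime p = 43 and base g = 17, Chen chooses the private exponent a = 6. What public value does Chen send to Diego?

Public value = 17^6 (mod 43).
17^1 ≡ 17 (mod 43)
17^2 = (17^1)^2 ≡ 17^2 = 289 ≡ 31 (mod 43)
17^4 = (17^2)^2 ≡ 31^2 = 961 ≡ 15 (mod 43)
17^6 = 17^4 · 17^2 ≡ 15 · 31 ≡ 35 (mod 43).

35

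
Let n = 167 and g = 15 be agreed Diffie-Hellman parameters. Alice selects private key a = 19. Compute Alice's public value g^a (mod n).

Public value = 15^19 (mod 167).
15^1 ≡ 15 (mod 167)
15^2 = (15^1)^2 ≡ 15^2 = 225 ≡ 58 (mod 167)
15^4 = (15^2)^2 ≡ 58^2 = 3364 ≡ 24 (mod 167)
15^8 = (15^4)^2 ≡ 24^2 = 576 ≡ 75 (mod 167)
15^16 = (15^8)^2 ≡ 75^2 = 5625 ≡ 114 (mod 167)
15^19 = 15^16 · 15^2 · 15^1 ≡ 114 · 58 · 15 ≡ 149 (mod 167).

149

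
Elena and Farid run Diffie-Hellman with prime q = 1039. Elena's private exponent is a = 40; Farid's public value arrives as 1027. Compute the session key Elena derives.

Shared key K = 1027^40 mod 1039.
1027^1 ≡ 1027 (mod 1039)
1027^2 = (1027^1)^2 ≡ 1027^2 = 1054729 ≡ 144 (mod 1039)
1027^4 = (1027^2)^2 ≡ 144^2 = 20736 ≡ 995 (mod 1039)
1027^8 = (1027^4)^2 ≡ 995^2 = 990025 ≡ 897 (mod 1039)
1027^16 = (1027^8)^2 ≡ 897^2 = 804609 ≡ 423 (mod 1039)
1027^32 = (1027^16)^2 ≡ 423^2 = 178929 ≡ 221 (mod 1039)
1027^40 = 1027^32 · 1027^8 ≡ 221 · 897 ≡ 827 (mod 1039).

827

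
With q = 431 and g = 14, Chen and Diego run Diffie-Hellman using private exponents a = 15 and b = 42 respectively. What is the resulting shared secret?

220

Diego sends B = g^b mod q = 14^42 mod 431.
14^1 ≡ 14 (mod 431)
14^2 = (14^1)^2 ≡ 14^2 = 196 ≡ 196 (mod 431)
14^4 = (14^2)^2 ≡ 196^2 = 38416 ≡ 57 (mod 431)
14^8 = (14^4)^2 ≡ 57^2 = 3249 ≡ 232 (mod 431)
14^16 = (14^8)^2 ≡ 232^2 = 53824 ≡ 380 (mod 431)
14^32 = (14^16)^2 ≡ 380^2 = 144400 ≡ 15 (mod 431)
14^42 = 14^32 · 14^8 · 14^2 ≡ 15 · 232 · 196 ≡ 238 (mod 431).
So B = 238. Chen then computes K = B^a mod q = 238^15 mod 431.
238^1 ≡ 238 (mod 431)
238^2 = (238^1)^2 ≡ 238^2 = 56644 ≡ 183 (mod 431)
238^4 = (238^2)^2 ≡ 183^2 = 33489 ≡ 302 (mod 431)
238^8 = (238^4)^2 ≡ 302^2 = 91204 ≡ 263 (mod 431)
238^15 = 238^8 · 238^4 · 238^2 · 238^1 ≡ 263 · 302 · 183 · 238 ≡ 220 (mod 431).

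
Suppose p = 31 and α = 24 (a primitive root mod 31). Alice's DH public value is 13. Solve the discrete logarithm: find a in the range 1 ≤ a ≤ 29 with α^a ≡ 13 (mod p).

17

Try successive powers of 24 modulo 31:
24^1 ≡ 24
24^2 ≡ 18
24^3 ≡ 29
24^4 ≡ 14
24^5 ≡ 26
24^6 ≡ 4
24^7 ≡ 3
24^8 ≡ 10
24^9 ≡ 23
24^10 ≡ 25
24^11 ≡ 11
24^12 ≡ 16
24^13 ≡ 12
24^14 ≡ 9
24^15 ≡ 30
24^16 ≡ 7
24^17 ≡ 13
Found: a = 17.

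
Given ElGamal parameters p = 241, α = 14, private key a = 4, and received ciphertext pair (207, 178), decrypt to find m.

7

Shared mask s = c₁^a mod p = 207^4 mod 241.
207^1 ≡ 207 (mod 241)
207^2 = (207^1)^2 ≡ 207^2 = 42849 ≡ 192 (mod 241)
207^4 = (207^2)^2 ≡ 192^2 = 36864 ≡ 232 (mod 241)
So s = 232; s⁻¹ ≡ 107 (mod 241).
m = c₂ · s⁻¹ mod 241 = 178 · 107 mod 241 = 7.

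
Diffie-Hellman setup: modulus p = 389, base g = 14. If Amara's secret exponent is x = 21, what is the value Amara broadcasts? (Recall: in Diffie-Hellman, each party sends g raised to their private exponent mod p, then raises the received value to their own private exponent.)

258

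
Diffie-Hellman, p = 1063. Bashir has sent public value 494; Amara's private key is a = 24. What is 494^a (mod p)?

651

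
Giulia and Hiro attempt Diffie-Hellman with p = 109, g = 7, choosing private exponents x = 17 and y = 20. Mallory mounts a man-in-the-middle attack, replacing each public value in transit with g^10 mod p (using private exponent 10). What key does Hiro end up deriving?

Hiro receives Mallory's public value M = 7^10 mod 109 instead of the honest one.
7^1 ≡ 7 (mod 109)
7^2 = (7^1)^2 ≡ 7^2 = 49 ≡ 49 (mod 109)
7^4 = (7^2)^2 ≡ 49^2 = 2401 ≡ 3 (mod 109)
7^8 = (7^4)^2 ≡ 3^2 = 9 ≡ 9 (mod 109)
7^10 = 7^8 · 7^2 ≡ 9 · 49 ≡ 5 (mod 109).
So M = 5. Hiro computes K = M^20 mod 109.
5^1 ≡ 5 (mod 109)
5^2 = (5^1)^2 ≡ 5^2 = 25 ≡ 25 (mod 109)
5^4 = (5^2)^2 ≡ 25^2 = 625 ≡ 80 (mod 109)
5^8 = (5^4)^2 ≡ 80^2 = 6400 ≡ 78 (mod 109)
5^16 = (5^8)^2 ≡ 78^2 = 6084 ≡ 89 (mod 109)
5^20 = 5^16 · 5^4 ≡ 89 · 80 ≡ 35 (mod 109).

35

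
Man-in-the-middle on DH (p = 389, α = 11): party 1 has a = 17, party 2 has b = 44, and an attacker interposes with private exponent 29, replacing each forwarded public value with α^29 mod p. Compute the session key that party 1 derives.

42

Party 1 receives an attacker's public value M = 11^29 mod 389 instead of the honest one.
11^1 ≡ 11 (mod 389)
11^2 = (11^1)^2 ≡ 11^2 = 121 ≡ 121 (mod 389)
11^4 = (11^2)^2 ≡ 121^2 = 14641 ≡ 248 (mod 389)
11^8 = (11^4)^2 ≡ 248^2 = 61504 ≡ 42 (mod 389)
11^16 = (11^8)^2 ≡ 42^2 = 1764 ≡ 208 (mod 389)
11^29 = 11^16 · 11^8 · 11^4 · 11^1 ≡ 208 · 42 · 248 · 11 ≡ 112 (mod 389).
So M = 112. Party 1 computes K = M^17 mod 389.
112^1 ≡ 112 (mod 389)
112^2 = (112^1)^2 ≡ 112^2 = 12544 ≡ 96 (mod 389)
112^4 = (112^2)^2 ≡ 96^2 = 9216 ≡ 269 (mod 389)
112^8 = (112^4)^2 ≡ 269^2 = 72361 ≡ 7 (mod 389)
112^16 = (112^8)^2 ≡ 7^2 = 49 ≡ 49 (mod 389)
112^17 = 112^16 · 112^1 ≡ 49 · 112 ≡ 42 (mod 389).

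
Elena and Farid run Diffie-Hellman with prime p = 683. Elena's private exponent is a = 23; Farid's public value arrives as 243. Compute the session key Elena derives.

347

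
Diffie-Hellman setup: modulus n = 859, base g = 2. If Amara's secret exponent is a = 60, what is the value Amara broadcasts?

Public value = 2^60 (mod 859).
2^1 ≡ 2 (mod 859)
2^2 = (2^1)^2 ≡ 2^2 = 4 ≡ 4 (mod 859)
2^4 = (2^2)^2 ≡ 4^2 = 16 ≡ 16 (mod 859)
2^8 = (2^4)^2 ≡ 16^2 = 256 ≡ 256 (mod 859)
2^16 = (2^8)^2 ≡ 256^2 = 65536 ≡ 252 (mod 859)
2^32 = (2^16)^2 ≡ 252^2 = 63504 ≡ 797 (mod 859)
2^60 = 2^32 · 2^16 · 2^8 · 2^4 ≡ 797 · 252 · 256 · 16 ≡ 455 (mod 859).

455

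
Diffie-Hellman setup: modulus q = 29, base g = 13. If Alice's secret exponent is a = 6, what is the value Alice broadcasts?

20

Public value = 13^6 mod 29.
13^1 ≡ 13 (mod 29)
13^2 = (13^1)^2 ≡ 13^2 = 169 ≡ 24 (mod 29)
13^4 = (13^2)^2 ≡ 24^2 = 576 ≡ 25 (mod 29)
13^6 = 13^4 · 13^2 ≡ 25 · 24 ≡ 20 (mod 29).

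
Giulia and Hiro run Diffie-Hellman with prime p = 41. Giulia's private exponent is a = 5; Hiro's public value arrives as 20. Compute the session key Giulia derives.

Shared key K = 20^5 mod 41.
20^1 ≡ 20 (mod 41)
20^2 = (20^1)^2 ≡ 20^2 = 400 ≡ 31 (mod 41)
20^4 = (20^2)^2 ≡ 31^2 = 961 ≡ 18 (mod 41)
20^5 = 20^4 · 20^1 ≡ 18 · 20 ≡ 32 (mod 41).

32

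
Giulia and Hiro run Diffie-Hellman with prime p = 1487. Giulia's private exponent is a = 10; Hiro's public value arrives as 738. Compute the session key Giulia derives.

1133

Shared key K = 738^10 mod 1487.
738^1 ≡ 738 (mod 1487)
738^2 = (738^1)^2 ≡ 738^2 = 544644 ≡ 402 (mod 1487)
738^4 = (738^2)^2 ≡ 402^2 = 161604 ≡ 1008 (mod 1487)
738^8 = (738^4)^2 ≡ 1008^2 = 1016064 ≡ 443 (mod 1487)
738^10 = 738^8 · 738^2 ≡ 443 · 402 ≡ 1133 (mod 1487).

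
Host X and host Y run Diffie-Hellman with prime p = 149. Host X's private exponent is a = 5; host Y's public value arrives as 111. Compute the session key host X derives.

Shared key K = 111^5 mod 149.
111^1 ≡ 111 (mod 149)
111^2 = (111^1)^2 ≡ 111^2 = 12321 ≡ 103 (mod 149)
111^4 = (111^2)^2 ≡ 103^2 = 10609 ≡ 30 (mod 149)
111^5 = 111^4 · 111^1 ≡ 30 · 111 ≡ 52 (mod 149).

52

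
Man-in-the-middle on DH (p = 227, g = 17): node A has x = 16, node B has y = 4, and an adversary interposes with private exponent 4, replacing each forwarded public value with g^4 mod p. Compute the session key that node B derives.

Node B receives an adversary's public value M = 17^4 mod 227 instead of the honest one.
17^1 ≡ 17 (mod 227)
17^2 = (17^1)^2 ≡ 17^2 = 289 ≡ 62 (mod 227)
17^4 = (17^2)^2 ≡ 62^2 = 3844 ≡ 212 (mod 227)
So M = 212. Node B computes K = M^4 mod 227.
212^1 ≡ 212 (mod 227)
212^2 = (212^1)^2 ≡ 212^2 = 44944 ≡ 225 (mod 227)
212^4 = (212^2)^2 ≡ 225^2 = 50625 ≡ 4 (mod 227)

4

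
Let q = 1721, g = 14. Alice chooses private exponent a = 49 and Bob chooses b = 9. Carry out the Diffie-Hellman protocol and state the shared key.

Bob sends B = g^b mod q = 14^9 mod 1721.
14^1 ≡ 14 (mod 1721)
14^2 = (14^1)^2 ≡ 14^2 = 196 ≡ 196 (mod 1721)
14^4 = (14^2)^2 ≡ 196^2 = 38416 ≡ 554 (mod 1721)
14^8 = (14^4)^2 ≡ 554^2 = 306916 ≡ 578 (mod 1721)
14^9 = 14^8 · 14^1 ≡ 578 · 14 ≡ 1208 (mod 1721).
So B = 1208. Alice then computes K = B^a mod q = 1208^49 mod 1721.
1208^1 ≡ 1208 (mod 1721)
1208^2 = (1208^1)^2 ≡ 1208^2 = 1459264 ≡ 1577 (mod 1721)
1208^4 = (1208^2)^2 ≡ 1577^2 = 2486929 ≡ 84 (mod 1721)
1208^8 = (1208^4)^2 ≡ 84^2 = 7056 ≡ 172 (mod 1721)
1208^16 = (1208^8)^2 ≡ 172^2 = 29584 ≡ 327 (mod 1721)
1208^32 = (1208^16)^2 ≡ 327^2 = 106929 ≡ 227 (mod 1721)
1208^49 = 1208^32 · 1208^16 · 1208^1 ≡ 227 · 327 · 1208 ≡ 1090 (mod 1721).

1090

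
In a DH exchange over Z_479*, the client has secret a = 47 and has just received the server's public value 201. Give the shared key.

141

Shared key K = 201^47 mod 479.
201^1 ≡ 201 (mod 479)
201^2 = (201^1)^2 ≡ 201^2 = 40401 ≡ 165 (mod 479)
201^4 = (201^2)^2 ≡ 165^2 = 27225 ≡ 401 (mod 479)
201^8 = (201^4)^2 ≡ 401^2 = 160801 ≡ 336 (mod 479)
201^16 = (201^8)^2 ≡ 336^2 = 112896 ≡ 331 (mod 479)
201^32 = (201^16)^2 ≡ 331^2 = 109561 ≡ 349 (mod 479)
201^47 = 201^32 · 201^8 · 201^4 · 201^2 · 201^1 ≡ 349 · 336 · 401 · 165 · 201 ≡ 141 (mod 479).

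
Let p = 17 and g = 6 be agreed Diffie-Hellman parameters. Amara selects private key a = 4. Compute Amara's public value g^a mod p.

4

Public value = 6^4 mod 17.
6^1 ≡ 6 (mod 17)
6^2 = (6^1)^2 ≡ 6^2 = 36 ≡ 2 (mod 17)
6^4 = (6^2)^2 ≡ 2^2 = 4 ≡ 4 (mod 17)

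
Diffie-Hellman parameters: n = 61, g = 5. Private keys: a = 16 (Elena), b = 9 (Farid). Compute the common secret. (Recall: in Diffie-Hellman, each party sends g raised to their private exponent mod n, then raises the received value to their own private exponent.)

Farid sends B = g^b mod n = 5^9 mod 61.
5^1 ≡ 5 (mod 61)
5^2 = (5^1)^2 ≡ 5^2 = 25 ≡ 25 (mod 61)
5^4 = (5^2)^2 ≡ 25^2 = 625 ≡ 15 (mod 61)
5^8 = (5^4)^2 ≡ 15^2 = 225 ≡ 42 (mod 61)
5^9 = 5^8 · 5^1 ≡ 42 · 5 ≡ 27 (mod 61).
So B = 27. Elena then computes K = B^a mod n = 27^16 mod 61.
27^1 ≡ 27 (mod 61)
27^2 = (27^1)^2 ≡ 27^2 = 729 ≡ 58 (mod 61)
27^4 = (27^2)^2 ≡ 58^2 = 3364 ≡ 9 (mod 61)
27^8 = (27^4)^2 ≡ 9^2 = 81 ≡ 20 (mod 61)
27^16 = (27^8)^2 ≡ 20^2 = 400 ≡ 34 (mod 61)

34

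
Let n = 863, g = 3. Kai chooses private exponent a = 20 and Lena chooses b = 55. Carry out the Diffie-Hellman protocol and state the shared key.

Lena sends B = g^b mod n = 3^55 mod 863.
3^1 ≡ 3 (mod 863)
3^2 = (3^1)^2 ≡ 3^2 = 9 ≡ 9 (mod 863)
3^4 = (3^2)^2 ≡ 9^2 = 81 ≡ 81 (mod 863)
3^8 = (3^4)^2 ≡ 81^2 = 6561 ≡ 520 (mod 863)
3^16 = (3^8)^2 ≡ 520^2 = 270400 ≡ 281 (mod 863)
3^32 = (3^16)^2 ≡ 281^2 = 78961 ≡ 428 (mod 863)
3^55 = 3^32 · 3^16 · 3^4 · 3^2 · 3^1 ≡ 428 · 281 · 81 · 9 · 3 ≡ 113 (mod 863).
So B = 113. Kai then computes K = B^a mod n = 113^20 mod 863.
113^1 ≡ 113 (mod 863)
113^2 = (113^1)^2 ≡ 113^2 = 12769 ≡ 687 (mod 863)
113^4 = (113^2)^2 ≡ 687^2 = 471969 ≡ 771 (mod 863)
113^8 = (113^4)^2 ≡ 771^2 = 594441 ≡ 697 (mod 863)
113^16 = (113^8)^2 ≡ 697^2 = 485809 ≡ 803 (mod 863)
113^20 = 113^16 · 113^4 ≡ 803 · 771 ≡ 342 (mod 863).

342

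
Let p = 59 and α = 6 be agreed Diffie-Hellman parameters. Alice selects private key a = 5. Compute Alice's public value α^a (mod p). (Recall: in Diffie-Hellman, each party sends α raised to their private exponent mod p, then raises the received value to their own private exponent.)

Public value = 6^5 (mod 59).
6^1 ≡ 6 (mod 59)
6^2 = (6^1)^2 ≡ 6^2 = 36 ≡ 36 (mod 59)
6^4 = (6^2)^2 ≡ 36^2 = 1296 ≡ 57 (mod 59)
6^5 = 6^4 · 6^1 ≡ 57 · 6 ≡ 47 (mod 59).

47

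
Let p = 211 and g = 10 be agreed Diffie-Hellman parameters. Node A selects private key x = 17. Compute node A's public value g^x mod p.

111

Public value = 10^17 mod 211.
10^1 ≡ 10 (mod 211)
10^2 = (10^1)^2 ≡ 10^2 = 100 ≡ 100 (mod 211)
10^4 = (10^2)^2 ≡ 100^2 = 10000 ≡ 83 (mod 211)
10^8 = (10^4)^2 ≡ 83^2 = 6889 ≡ 137 (mod 211)
10^16 = (10^8)^2 ≡ 137^2 = 18769 ≡ 201 (mod 211)
10^17 = 10^16 · 10^1 ≡ 201 · 10 ≡ 111 (mod 211).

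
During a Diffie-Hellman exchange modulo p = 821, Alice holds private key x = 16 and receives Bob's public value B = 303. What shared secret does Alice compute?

20

Shared key K = 303^16 mod 821.
303^1 ≡ 303 (mod 821)
303^2 = (303^1)^2 ≡ 303^2 = 91809 ≡ 678 (mod 821)
303^4 = (303^2)^2 ≡ 678^2 = 459684 ≡ 745 (mod 821)
303^8 = (303^4)^2 ≡ 745^2 = 555025 ≡ 29 (mod 821)
303^16 = (303^8)^2 ≡ 29^2 = 841 ≡ 20 (mod 821)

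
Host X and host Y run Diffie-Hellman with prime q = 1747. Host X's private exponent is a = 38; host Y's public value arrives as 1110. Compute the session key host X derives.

1719

Shared key K = 1110^38 mod 1747.
1110^1 ≡ 1110 (mod 1747)
1110^2 = (1110^1)^2 ≡ 1110^2 = 1232100 ≡ 465 (mod 1747)
1110^4 = (1110^2)^2 ≡ 465^2 = 216225 ≡ 1344 (mod 1747)
1110^8 = (1110^4)^2 ≡ 1344^2 = 1806336 ≡ 1685 (mod 1747)
1110^16 = (1110^8)^2 ≡ 1685^2 = 2839225 ≡ 350 (mod 1747)
1110^32 = (1110^16)^2 ≡ 350^2 = 122500 ≡ 210 (mod 1747)
1110^38 = 1110^32 · 1110^4 · 1110^2 ≡ 210 · 1344 · 465 ≡ 1719 (mod 1747).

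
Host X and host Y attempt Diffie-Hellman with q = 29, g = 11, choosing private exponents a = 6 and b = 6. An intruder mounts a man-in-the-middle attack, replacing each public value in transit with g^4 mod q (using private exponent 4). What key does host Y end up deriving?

7

Host Y receives an intruder's public value M = 11^4 mod 29 instead of the honest one.
11^1 ≡ 11 (mod 29)
11^2 = (11^1)^2 ≡ 11^2 = 121 ≡ 5 (mod 29)
11^4 = (11^2)^2 ≡ 5^2 = 25 ≡ 25 (mod 29)
So M = 25. Host Y computes K = M^6 mod 29.
25^1 ≡ 25 (mod 29)
25^2 = (25^1)^2 ≡ 25^2 = 625 ≡ 16 (mod 29)
25^4 = (25^2)^2 ≡ 16^2 = 256 ≡ 24 (mod 29)
25^6 = 25^4 · 25^2 ≡ 24 · 16 ≡ 7 (mod 29).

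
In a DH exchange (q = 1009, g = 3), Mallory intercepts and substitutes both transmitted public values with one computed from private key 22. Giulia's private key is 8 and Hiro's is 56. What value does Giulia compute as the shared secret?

Giulia receives Mallory's public value M = 3^22 mod 1009 instead of the honest one.
3^1 ≡ 3 (mod 1009)
3^2 = (3^1)^2 ≡ 3^2 = 9 ≡ 9 (mod 1009)
3^4 = (3^2)^2 ≡ 9^2 = 81 ≡ 81 (mod 1009)
3^8 = (3^4)^2 ≡ 81^2 = 6561 ≡ 507 (mod 1009)
3^16 = (3^8)^2 ≡ 507^2 = 257049 ≡ 763 (mod 1009)
3^22 = 3^16 · 3^4 · 3^2 ≡ 763 · 81 · 9 ≡ 268 (mod 1009).
So M = 268. Giulia computes K = M^8 mod 1009.
268^1 ≡ 268 (mod 1009)
268^2 = (268^1)^2 ≡ 268^2 = 71824 ≡ 185 (mod 1009)
268^4 = (268^2)^2 ≡ 185^2 = 34225 ≡ 928 (mod 1009)
268^8 = (268^4)^2 ≡ 928^2 = 861184 ≡ 507 (mod 1009)

507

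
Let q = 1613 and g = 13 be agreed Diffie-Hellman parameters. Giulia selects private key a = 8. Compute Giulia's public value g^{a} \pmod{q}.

Public value = 13^{8} \pmod{1613}.
13^1 ≡ 13 (mod 1613)
13^2 = (13^1)^2 ≡ 13^2 = 169 ≡ 169 (mod 1613)
13^4 = (13^2)^2 ≡ 169^2 = 28561 ≡ 1140 (mod 1613)
13^8 = (13^4)^2 ≡ 1140^2 = 1299600 ≡ 1135 (mod 1613)

1135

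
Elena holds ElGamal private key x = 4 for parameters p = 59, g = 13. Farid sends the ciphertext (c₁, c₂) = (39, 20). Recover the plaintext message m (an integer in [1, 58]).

Shared mask s = c₁^x mod p = 39^4 mod 59.
39^1 ≡ 39 (mod 59)
39^2 = (39^1)^2 ≡ 39^2 = 1521 ≡ 46 (mod 59)
39^4 = (39^2)^2 ≡ 46^2 = 2116 ≡ 51 (mod 59)
So s = 51; s⁻¹ ≡ 22 (mod 59).
m = c₂ · s⁻¹ mod 59 = 20 · 22 mod 59 = 27.

27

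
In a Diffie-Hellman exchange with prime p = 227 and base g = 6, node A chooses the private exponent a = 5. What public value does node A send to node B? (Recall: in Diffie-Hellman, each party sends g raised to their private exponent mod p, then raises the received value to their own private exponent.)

58

Public value = 6^5 mod 227.
6^1 ≡ 6 (mod 227)
6^2 = (6^1)^2 ≡ 6^2 = 36 ≡ 36 (mod 227)
6^4 = (6^2)^2 ≡ 36^2 = 1296 ≡ 161 (mod 227)
6^5 = 6^4 · 6^1 ≡ 161 · 6 ≡ 58 (mod 227).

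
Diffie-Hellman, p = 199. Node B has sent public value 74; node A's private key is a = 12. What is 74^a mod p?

125

Shared key K = 74^12 mod 199.
74^1 ≡ 74 (mod 199)
74^2 = (74^1)^2 ≡ 74^2 = 5476 ≡ 103 (mod 199)
74^4 = (74^2)^2 ≡ 103^2 = 10609 ≡ 62 (mod 199)
74^8 = (74^4)^2 ≡ 62^2 = 3844 ≡ 63 (mod 199)
74^12 = 74^8 · 74^4 ≡ 63 · 62 ≡ 125 (mod 199).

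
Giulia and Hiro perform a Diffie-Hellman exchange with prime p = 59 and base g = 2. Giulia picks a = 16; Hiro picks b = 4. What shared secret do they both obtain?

5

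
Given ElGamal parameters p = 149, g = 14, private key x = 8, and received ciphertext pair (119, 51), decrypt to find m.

128

Shared mask s = c₁^x mod p = 119^8 mod 149.
119^1 ≡ 119 (mod 149)
119^2 = (119^1)^2 ≡ 119^2 = 14161 ≡ 6 (mod 149)
119^4 = (119^2)^2 ≡ 6^2 = 36 ≡ 36 (mod 149)
119^8 = (119^4)^2 ≡ 36^2 = 1296 ≡ 104 (mod 149)
So s = 104; s⁻¹ ≡ 96 (mod 149).
m = c₂ · s⁻¹ mod 149 = 51 · 96 mod 149 = 128.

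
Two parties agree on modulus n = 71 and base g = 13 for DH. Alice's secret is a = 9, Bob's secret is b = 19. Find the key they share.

56

Bob sends B = g^b mod n = 13^19 mod 71.
13^1 ≡ 13 (mod 71)
13^2 = (13^1)^2 ≡ 13^2 = 169 ≡ 27 (mod 71)
13^4 = (13^2)^2 ≡ 27^2 = 729 ≡ 19 (mod 71)
13^8 = (13^4)^2 ≡ 19^2 = 361 ≡ 6 (mod 71)
13^16 = (13^8)^2 ≡ 6^2 = 36 ≡ 36 (mod 71)
13^19 = 13^16 · 13^2 · 13^1 ≡ 36 · 27 · 13 ≡ 69 (mod 71).
So B = 69. Alice then computes K = B^a mod n = 69^9 mod 71.
69^1 ≡ 69 (mod 71)
69^2 = (69^1)^2 ≡ 69^2 = 4761 ≡ 4 (mod 71)
69^4 = (69^2)^2 ≡ 4^2 = 16 ≡ 16 (mod 71)
69^8 = (69^4)^2 ≡ 16^2 = 256 ≡ 43 (mod 71)
69^9 = 69^8 · 69^1 ≡ 43 · 69 ≡ 56 (mod 71).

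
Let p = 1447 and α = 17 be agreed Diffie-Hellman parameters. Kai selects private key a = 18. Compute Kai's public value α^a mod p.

242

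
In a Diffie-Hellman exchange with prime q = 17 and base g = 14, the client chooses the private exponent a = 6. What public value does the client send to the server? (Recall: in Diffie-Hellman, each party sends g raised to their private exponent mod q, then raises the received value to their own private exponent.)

15

Public value = 14^6 mod 17.
14^1 ≡ 14 (mod 17)
14^2 = (14^1)^2 ≡ 14^2 = 196 ≡ 9 (mod 17)
14^4 = (14^2)^2 ≡ 9^2 = 81 ≡ 13 (mod 17)
14^6 = 14^4 · 14^2 ≡ 13 · 9 ≡ 15 (mod 17).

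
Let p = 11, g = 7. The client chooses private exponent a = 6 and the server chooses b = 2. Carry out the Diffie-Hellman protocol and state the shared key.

5

The client sends A = g^a mod p = 7^6 mod 11.
7^1 ≡ 7 (mod 11)
7^2 = (7^1)^2 ≡ 7^2 = 49 ≡ 5 (mod 11)
7^4 = (7^2)^2 ≡ 5^2 = 25 ≡ 3 (mod 11)
7^6 = 7^4 · 7^2 ≡ 3 · 5 ≡ 4 (mod 11).
So A = 4. The server then computes K = A^b mod p = 4^2 mod 11.
4^1 ≡ 4 (mod 11)
4^2 = (4^1)^2 ≡ 4^2 = 16 ≡ 5 (mod 11)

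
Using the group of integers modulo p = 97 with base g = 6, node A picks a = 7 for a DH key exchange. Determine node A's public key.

Public value = 6^7 mod 97.
6^1 ≡ 6 (mod 97)
6^2 = (6^1)^2 ≡ 6^2 = 36 ≡ 36 (mod 97)
6^4 = (6^2)^2 ≡ 36^2 = 1296 ≡ 35 (mod 97)
6^7 = 6^4 · 6^2 · 6^1 ≡ 35 · 36 · 6 ≡ 91 (mod 97).

91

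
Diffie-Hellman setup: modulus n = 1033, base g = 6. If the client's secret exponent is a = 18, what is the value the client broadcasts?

491

Public value = 6^18 mod 1033.
6^1 ≡ 6 (mod 1033)
6^2 = (6^1)^2 ≡ 6^2 = 36 ≡ 36 (mod 1033)
6^4 = (6^2)^2 ≡ 36^2 = 1296 ≡ 263 (mod 1033)
6^8 = (6^4)^2 ≡ 263^2 = 69169 ≡ 991 (mod 1033)
6^16 = (6^8)^2 ≡ 991^2 = 982081 ≡ 731 (mod 1033)
6^18 = 6^16 · 6^2 ≡ 731 · 36 ≡ 491 (mod 1033).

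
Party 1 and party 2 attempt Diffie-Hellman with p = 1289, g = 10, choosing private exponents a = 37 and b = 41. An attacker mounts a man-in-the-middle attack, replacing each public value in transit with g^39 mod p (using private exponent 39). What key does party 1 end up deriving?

Party 1 receives an attacker's public value M = 10^39 mod 1289 instead of the honest one.
10^1 ≡ 10 (mod 1289)
10^2 = (10^1)^2 ≡ 10^2 = 100 ≡ 100 (mod 1289)
10^4 = (10^2)^2 ≡ 100^2 = 10000 ≡ 977 (mod 1289)
10^8 = (10^4)^2 ≡ 977^2 = 954529 ≡ 669 (mod 1289)
10^16 = (10^8)^2 ≡ 669^2 = 447561 ≡ 278 (mod 1289)
10^32 = (10^16)^2 ≡ 278^2 = 77284 ≡ 1233 (mod 1289)
10^39 = 10^32 · 10^4 · 10^2 · 10^1 ≡ 1233 · 977 · 100 · 10 ≡ 894 (mod 1289).
So M = 894. Party 1 computes K = M^37 mod 1289.
894^1 ≡ 894 (mod 1289)
894^2 = (894^1)^2 ≡ 894^2 = 799236 ≡ 56 (mod 1289)
894^4 = (894^2)^2 ≡ 56^2 = 3136 ≡ 558 (mod 1289)
894^8 = (894^4)^2 ≡ 558^2 = 311364 ≡ 715 (mod 1289)
894^16 = (894^8)^2 ≡ 715^2 = 511225 ≡ 781 (mod 1289)
894^32 = (894^16)^2 ≡ 781^2 = 609961 ≡ 264 (mod 1289)
894^37 = 894^32 · 894^4 · 894^1 ≡ 264 · 558 · 894 ≡ 1087 (mod 1289).

1087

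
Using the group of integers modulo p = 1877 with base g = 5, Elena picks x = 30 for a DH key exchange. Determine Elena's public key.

1019

Public value = 5^30 mod 1877.
5^1 ≡ 5 (mod 1877)
5^2 = (5^1)^2 ≡ 5^2 = 25 ≡ 25 (mod 1877)
5^4 = (5^2)^2 ≡ 25^2 = 625 ≡ 625 (mod 1877)
5^8 = (5^4)^2 ≡ 625^2 = 390625 ≡ 209 (mod 1877)
5^16 = (5^8)^2 ≡ 209^2 = 43681 ≡ 510 (mod 1877)
5^30 = 5^16 · 5^8 · 5^4 · 5^2 ≡ 510 · 209 · 625 · 25 ≡ 1019 (mod 1877).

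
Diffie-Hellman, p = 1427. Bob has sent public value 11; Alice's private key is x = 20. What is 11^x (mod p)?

Shared key K = 11^20 mod 1427.
11^1 ≡ 11 (mod 1427)
11^2 = (11^1)^2 ≡ 11^2 = 121 ≡ 121 (mod 1427)
11^4 = (11^2)^2 ≡ 121^2 = 14641 ≡ 371 (mod 1427)
11^8 = (11^4)^2 ≡ 371^2 = 137641 ≡ 649 (mod 1427)
11^16 = (11^8)^2 ≡ 649^2 = 421201 ≡ 236 (mod 1427)
11^20 = 11^16 · 11^4 ≡ 236 · 371 ≡ 509 (mod 1427).

509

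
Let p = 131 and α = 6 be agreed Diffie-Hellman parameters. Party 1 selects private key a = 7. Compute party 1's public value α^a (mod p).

120

Public value = 6^7 (mod 131).
6^1 ≡ 6 (mod 131)
6^2 = (6^1)^2 ≡ 6^2 = 36 ≡ 36 (mod 131)
6^4 = (6^2)^2 ≡ 36^2 = 1296 ≡ 117 (mod 131)
6^7 = 6^4 · 6^2 · 6^1 ≡ 117 · 36 · 6 ≡ 120 (mod 131).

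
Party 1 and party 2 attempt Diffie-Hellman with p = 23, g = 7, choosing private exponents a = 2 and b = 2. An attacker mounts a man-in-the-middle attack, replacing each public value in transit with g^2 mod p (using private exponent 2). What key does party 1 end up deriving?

Party 1 receives an attacker's public value M = 7^2 mod 23 instead of the honest one.
7^1 ≡ 7 (mod 23)
7^2 = (7^1)^2 ≡ 7^2 = 49 ≡ 3 (mod 23)
So M = 3. Party 1 computes K = M^2 mod 23.
3^1 ≡ 3 (mod 23)
3^2 = (3^1)^2 ≡ 3^2 = 9 ≡ 9 (mod 23)

9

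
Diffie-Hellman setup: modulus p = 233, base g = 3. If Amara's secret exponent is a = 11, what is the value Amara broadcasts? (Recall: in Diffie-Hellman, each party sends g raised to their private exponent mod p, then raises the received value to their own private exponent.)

Public value = 3^11 mod 233.
3^1 ≡ 3 (mod 233)
3^2 = (3^1)^2 ≡ 3^2 = 9 ≡ 9 (mod 233)
3^4 = (3^2)^2 ≡ 9^2 = 81 ≡ 81 (mod 233)
3^8 = (3^4)^2 ≡ 81^2 = 6561 ≡ 37 (mod 233)
3^11 = 3^8 · 3^2 · 3^1 ≡ 37 · 9 · 3 ≡ 67 (mod 233).

67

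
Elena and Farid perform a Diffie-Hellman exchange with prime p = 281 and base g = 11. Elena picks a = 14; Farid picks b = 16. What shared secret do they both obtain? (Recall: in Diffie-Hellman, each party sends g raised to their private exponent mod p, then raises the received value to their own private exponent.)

90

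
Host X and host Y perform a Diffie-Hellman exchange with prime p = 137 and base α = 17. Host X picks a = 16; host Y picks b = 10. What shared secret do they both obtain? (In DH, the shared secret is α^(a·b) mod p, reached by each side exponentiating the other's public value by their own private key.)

60

Host X sends A = α^a mod p = 17^16 mod 137.
17^1 ≡ 17 (mod 137)
17^2 = (17^1)^2 ≡ 17^2 = 289 ≡ 15 (mod 137)
17^4 = (17^2)^2 ≡ 15^2 = 225 ≡ 88 (mod 137)
17^8 = (17^4)^2 ≡ 88^2 = 7744 ≡ 72 (mod 137)
17^16 = (17^8)^2 ≡ 72^2 = 5184 ≡ 115 (mod 137)
So A = 115. Host Y then computes K = A^b mod p = 115^10 mod 137.
115^1 ≡ 115 (mod 137)
115^2 = (115^1)^2 ≡ 115^2 = 13225 ≡ 73 (mod 137)
115^4 = (115^2)^2 ≡ 73^2 = 5329 ≡ 123 (mod 137)
115^8 = (115^4)^2 ≡ 123^2 = 15129 ≡ 59 (mod 137)
115^10 = 115^8 · 115^2 ≡ 59 · 73 ≡ 60 (mod 137).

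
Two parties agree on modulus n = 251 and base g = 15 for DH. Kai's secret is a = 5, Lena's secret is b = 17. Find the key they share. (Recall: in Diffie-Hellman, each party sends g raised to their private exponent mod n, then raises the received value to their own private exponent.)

64

Kai sends A = g^a mod n = 15^5 mod 251.
15^1 ≡ 15 (mod 251)
15^2 = (15^1)^2 ≡ 15^2 = 225 ≡ 225 (mod 251)
15^4 = (15^2)^2 ≡ 225^2 = 50625 ≡ 174 (mod 251)
15^5 = 15^4 · 15^1 ≡ 174 · 15 ≡ 100 (mod 251).
So A = 100. Lena then computes K = A^b mod n = 100^17 mod 251.
100^1 ≡ 100 (mod 251)
100^2 = (100^1)^2 ≡ 100^2 = 10000 ≡ 211 (mod 251)
100^4 = (100^2)^2 ≡ 211^2 = 44521 ≡ 94 (mod 251)
100^8 = (100^4)^2 ≡ 94^2 = 8836 ≡ 51 (mod 251)
100^16 = (100^8)^2 ≡ 51^2 = 2601 ≡ 91 (mod 251)
100^17 = 100^16 · 100^1 ≡ 91 · 100 ≡ 64 (mod 251).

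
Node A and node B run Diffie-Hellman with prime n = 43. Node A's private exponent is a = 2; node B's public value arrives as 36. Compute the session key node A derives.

6

Shared key K = 36^2 mod 43.
36^1 ≡ 36 (mod 43)
36^2 = (36^1)^2 ≡ 36^2 = 1296 ≡ 6 (mod 43)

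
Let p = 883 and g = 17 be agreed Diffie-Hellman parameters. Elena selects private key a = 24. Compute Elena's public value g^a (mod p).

Public value = 17^24 (mod 883).
17^1 ≡ 17 (mod 883)
17^2 = (17^1)^2 ≡ 17^2 = 289 ≡ 289 (mod 883)
17^4 = (17^2)^2 ≡ 289^2 = 83521 ≡ 519 (mod 883)
17^8 = (17^4)^2 ≡ 519^2 = 269361 ≡ 46 (mod 883)
17^16 = (17^8)^2 ≡ 46^2 = 2116 ≡ 350 (mod 883)
17^24 = 17^16 · 17^8 ≡ 350 · 46 ≡ 206 (mod 883).

206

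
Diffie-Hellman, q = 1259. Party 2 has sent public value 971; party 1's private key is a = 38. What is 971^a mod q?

809

Shared key K = 971^38 mod 1259.
971^1 ≡ 971 (mod 1259)
971^2 = (971^1)^2 ≡ 971^2 = 942841 ≡ 1109 (mod 1259)
971^4 = (971^2)^2 ≡ 1109^2 = 1229881 ≡ 1097 (mod 1259)
971^8 = (971^4)^2 ≡ 1097^2 = 1203409 ≡ 1064 (mod 1259)
971^16 = (971^8)^2 ≡ 1064^2 = 1132096 ≡ 255 (mod 1259)
971^32 = (971^16)^2 ≡ 255^2 = 65025 ≡ 816 (mod 1259)
971^38 = 971^32 · 971^4 · 971^2 ≡ 816 · 1097 · 1109 ≡ 809 (mod 1259).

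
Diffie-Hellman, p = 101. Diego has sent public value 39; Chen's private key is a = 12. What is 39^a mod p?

Shared key K = 39^12 mod 101.
39^1 ≡ 39 (mod 101)
39^2 = (39^1)^2 ≡ 39^2 = 1521 ≡ 6 (mod 101)
39^4 = (39^2)^2 ≡ 6^2 = 36 ≡ 36 (mod 101)
39^8 = (39^4)^2 ≡ 36^2 = 1296 ≡ 84 (mod 101)
39^12 = 39^8 · 39^4 ≡ 84 · 36 ≡ 95 (mod 101).

95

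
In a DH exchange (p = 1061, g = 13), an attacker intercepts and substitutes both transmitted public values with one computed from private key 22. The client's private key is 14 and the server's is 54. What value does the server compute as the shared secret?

170

The server receives an attacker's public value M = 13^22 mod 1061 instead of the honest one.
13^1 ≡ 13 (mod 1061)
13^2 = (13^1)^2 ≡ 13^2 = 169 ≡ 169 (mod 1061)
13^4 = (13^2)^2 ≡ 169^2 = 28561 ≡ 975 (mod 1061)
13^8 = (13^4)^2 ≡ 975^2 = 950625 ≡ 1030 (mod 1061)
13^16 = (13^8)^2 ≡ 1030^2 = 1060900 ≡ 961 (mod 1061)
13^22 = 13^16 · 13^4 · 13^2 ≡ 961 · 975 · 169 ≡ 891 (mod 1061).
So M = 891. The server computes K = M^54 mod 1061.
891^1 ≡ 891 (mod 1061)
891^2 = (891^1)^2 ≡ 891^2 = 793881 ≡ 253 (mod 1061)
891^4 = (891^2)^2 ≡ 253^2 = 64009 ≡ 349 (mod 1061)
891^8 = (891^4)^2 ≡ 349^2 = 121801 ≡ 847 (mod 1061)
891^16 = (891^8)^2 ≡ 847^2 = 717409 ≡ 173 (mod 1061)
891^32 = (891^16)^2 ≡ 173^2 = 29929 ≡ 221 (mod 1061)
891^54 = 891^32 · 891^16 · 891^4 · 891^2 ≡ 221 · 173 · 349 · 253 ≡ 170 (mod 1061).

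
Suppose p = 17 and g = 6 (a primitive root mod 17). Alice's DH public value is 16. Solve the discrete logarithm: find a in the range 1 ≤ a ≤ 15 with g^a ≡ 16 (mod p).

Try successive powers of 6 modulo 17:
6^1 ≡ 6
6^2 ≡ 2
6^3 ≡ 12
6^4 ≡ 4
6^5 ≡ 7
6^6 ≡ 8
6^7 ≡ 14
6^8 ≡ 16
Found: a = 8.

8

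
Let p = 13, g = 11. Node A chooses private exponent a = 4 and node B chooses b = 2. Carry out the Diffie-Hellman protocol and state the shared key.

Node A sends A = g^a mod p = 11^4 mod 13.
11^1 ≡ 11 (mod 13)
11^2 = (11^1)^2 ≡ 11^2 = 121 ≡ 4 (mod 13)
11^4 = (11^2)^2 ≡ 4^2 = 16 ≡ 3 (mod 13)
So A = 3. Node B then computes K = A^b mod p = 3^2 mod 13.
3^1 ≡ 3 (mod 13)
3^2 = (3^1)^2 ≡ 3^2 = 9 ≡ 9 (mod 13)

9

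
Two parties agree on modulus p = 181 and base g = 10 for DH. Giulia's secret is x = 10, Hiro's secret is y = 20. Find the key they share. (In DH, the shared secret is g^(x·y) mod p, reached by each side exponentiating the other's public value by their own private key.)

Hiro sends B = g^y mod p = 10^20 mod 181.
10^1 ≡ 10 (mod 181)
10^2 = (10^1)^2 ≡ 10^2 = 100 ≡ 100 (mod 181)
10^4 = (10^2)^2 ≡ 100^2 = 10000 ≡ 45 (mod 181)
10^8 = (10^4)^2 ≡ 45^2 = 2025 ≡ 34 (mod 181)
10^16 = (10^8)^2 ≡ 34^2 = 1156 ≡ 70 (mod 181)
10^20 = 10^16 · 10^4 ≡ 70 · 45 ≡ 73 (mod 181).
So B = 73. Giulia then computes K = B^x mod p = 73^10 mod 181.
73^1 ≡ 73 (mod 181)
73^2 = (73^1)^2 ≡ 73^2 = 5329 ≡ 80 (mod 181)
73^4 = (73^2)^2 ≡ 80^2 = 6400 ≡ 65 (mod 181)
73^8 = (73^4)^2 ≡ 65^2 = 4225 ≡ 62 (mod 181)
73^10 = 73^8 · 73^2 ≡ 62 · 80 ≡ 73 (mod 181).

73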